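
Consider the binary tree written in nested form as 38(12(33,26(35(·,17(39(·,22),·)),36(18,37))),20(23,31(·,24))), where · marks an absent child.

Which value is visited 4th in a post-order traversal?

Post-order visits the left subtree, then the right subtree, then the node.
At 38: go left to 12.
  At 12: go left to 33.
    33 is a leaf — visit 33.
  At 12: go right to 26.
    At 26: go left to 35.
      At 35: no left child.
      At 35: go right to 17.
        At 17: go left to 39.
          At 39: no left child.
          At 39: go right to 22.
            22 is a leaf — visit 22.
          Visit 39.
        At 17: no right child.
        Visit 17.
      Visit 35.
    At 26: go right to 36.
      At 36: go left to 18.
        18 is a leaf — visit 18.
      At 36: go right to 37.
        37 is a leaf — visit 37.
      Visit 36.
    Visit 26.
  Visit 12.
At 38: go right to 20.
  At 20: go left to 23.
    23 is a leaf — visit 23.
  At 20: go right to 31.
    At 31: no left child.
    At 31: go right to 24.
      24 is a leaf — visit 24.
    Visit 31.
  Visit 20.
Visit 38.
Full post-order sequence: 33, 22, 39, 17, 35, 18, 37, 36, 26, 12, 23, 24, 31, 20, 38.

17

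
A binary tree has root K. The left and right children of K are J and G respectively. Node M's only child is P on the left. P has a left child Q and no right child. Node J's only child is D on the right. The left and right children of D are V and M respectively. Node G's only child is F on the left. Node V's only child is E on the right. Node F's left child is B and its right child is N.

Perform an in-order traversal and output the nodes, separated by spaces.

J V E D Q P M K B F N G

In-order visits the left subtree, then the node, then the right subtree.
At K: go left to J.
  At J: no left child.
  Visit J.
  At J: go right to D.
    At D: go left to V.
      At V: no left child.
      Visit V.
      At V: go right to E.
        E is a leaf — visit E.
    Visit D.
    At D: go right to M.
      At M: go left to P.
        At P: go left to Q.
          Q is a leaf — visit Q.
        Visit P.
        At P: no right child.
      Visit M.
      At M: no right child.
Visit K.
At K: go right to G.
  At G: go left to F.
    At F: go left to B.
      B is a leaf — visit B.
    Visit F.
    At F: go right to N.
      N is a leaf — visit N.
  Visit G.
  At G: no right child.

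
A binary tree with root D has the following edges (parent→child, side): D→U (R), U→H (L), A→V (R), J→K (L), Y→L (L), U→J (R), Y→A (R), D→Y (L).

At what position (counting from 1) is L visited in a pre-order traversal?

Pre-order visits the node, then its left subtree, then its right subtree.
Visit D.
At D: go left to Y.
  Visit Y.
  At Y: go left to L.
    L is a leaf — visit L.
  At Y: go right to A.
    Visit A.
    At A: no left child.
    At A: go right to V.
      V is a leaf — visit V.
At D: go right to U.
  Visit U.
  At U: go left to H.
    H is a leaf — visit H.
  At U: go right to J.
    Visit J.
    At J: go left to K.
      K is a leaf — visit K.
    At J: no right child.
Full pre-order sequence: D, Y, L, A, V, U, H, J, K.

3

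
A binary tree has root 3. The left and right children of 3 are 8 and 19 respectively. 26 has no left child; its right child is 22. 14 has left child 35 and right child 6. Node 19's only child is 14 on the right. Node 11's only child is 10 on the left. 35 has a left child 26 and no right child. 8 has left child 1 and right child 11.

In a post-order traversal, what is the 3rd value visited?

Post-order visits the left subtree, then the right subtree, then the node.
At 3: go left to 8.
  At 8: go left to 1.
    1 is a leaf — visit 1.
  At 8: go right to 11.
    At 11: go left to 10.
      10 is a leaf — visit 10.
    At 11: no right child.
    Visit 11.
  Visit 8.
At 3: go right to 19.
  At 19: no left child.
  At 19: go right to 14.
    At 14: go left to 35.
      At 35: go left to 26.
        At 26: no left child.
        At 26: go right to 22.
          22 is a leaf — visit 22.
        Visit 26.
      At 35: no right child.
      Visit 35.
    At 14: go right to 6.
      6 is a leaf — visit 6.
    Visit 14.
  Visit 19.
Visit 3.
Full post-order sequence: 1, 10, 11, 8, 22, 26, 35, 6, 14, 19, 3.

11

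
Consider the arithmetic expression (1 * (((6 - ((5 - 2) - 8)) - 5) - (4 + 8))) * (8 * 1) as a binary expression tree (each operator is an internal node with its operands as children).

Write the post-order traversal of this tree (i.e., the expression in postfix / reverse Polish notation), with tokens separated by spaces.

1 6 5 2 - 8 - - 5 - 4 8 + - * 8 1 * *

Post-order on an expression tree gives postfix notation: for each operator, emit left operand, right operand, then the operator.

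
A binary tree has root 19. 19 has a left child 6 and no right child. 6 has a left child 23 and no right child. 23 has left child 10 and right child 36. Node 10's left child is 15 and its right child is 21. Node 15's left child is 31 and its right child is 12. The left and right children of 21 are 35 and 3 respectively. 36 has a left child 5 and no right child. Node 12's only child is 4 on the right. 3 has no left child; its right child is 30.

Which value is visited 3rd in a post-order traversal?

12

Post-order visits the left subtree, then the right subtree, then the node.
At 19: go left to 6.
  At 6: go left to 23.
    At 23: go left to 10.
      At 10: go left to 15.
        At 15: go left to 31.
          31 is a leaf — visit 31.
        At 15: go right to 12.
          At 12: no left child.
          At 12: go right to 4.
            4 is a leaf — visit 4.
          Visit 12.
        Visit 15.
      At 10: go right to 21.
        At 21: go left to 35.
          35 is a leaf — visit 35.
        At 21: go right to 3.
          At 3: no left child.
          At 3: go right to 30.
            30 is a leaf — visit 30.
          Visit 3.
        Visit 21.
      Visit 10.
    At 23: go right to 36.
      At 36: go left to 5.
        5 is a leaf — visit 5.
      At 36: no right child.
      Visit 36.
    Visit 23.
  At 6: no right child.
  Visit 6.
At 19: no right child.
Visit 19.
Full post-order sequence: 31, 4, 12, 15, 35, 30, 3, 21, 10, 5, 36, 23, 6, 19.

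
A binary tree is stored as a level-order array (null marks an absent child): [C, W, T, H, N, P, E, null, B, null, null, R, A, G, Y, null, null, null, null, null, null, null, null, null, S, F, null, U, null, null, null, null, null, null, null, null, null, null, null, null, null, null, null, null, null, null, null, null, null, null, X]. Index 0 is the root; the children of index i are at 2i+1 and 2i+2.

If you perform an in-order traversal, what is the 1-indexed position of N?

4

In-order visits the left subtree, then the node, then the right subtree.
At C: go left to W.
  At W: go left to H.
    At H: no left child.
    Visit H.
    At H: go right to B.
      B is a leaf — visit B.
  Visit W.
  At W: go right to N.
    N is a leaf — visit N.
Visit C.
At C: go right to T.
  At T: go left to P.
    At P: go left to R.
      At R: no left child.
      Visit R.
      At R: go right to S.
        At S: no left child.
        Visit S.
        At S: go right to X.
          X is a leaf — visit X.
    Visit P.
    At P: go right to A.
      At A: go left to F.
        F is a leaf — visit F.
      Visit A.
      At A: no right child.
  Visit T.
  At T: go right to E.
    At E: go left to G.
      At G: go left to U.
        U is a leaf — visit U.
      Visit G.
      At G: no right child.
    Visit E.
    At E: go right to Y.
      Y is a leaf — visit Y.
Full in-order sequence: H, B, W, N, C, R, S, X, P, F, A, T, U, G, E, Y.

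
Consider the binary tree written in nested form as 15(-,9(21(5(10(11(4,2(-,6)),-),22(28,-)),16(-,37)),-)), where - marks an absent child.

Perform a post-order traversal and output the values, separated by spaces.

4 6 2 11 10 28 22 5 37 16 21 9 15

Post-order visits the left subtree, then the right subtree, then the node.
At 15: no left child.
At 15: go right to 9.
  At 9: go left to 21.
    At 21: go left to 5.
      At 5: go left to 10.
        At 10: go left to 11.
          At 11: go left to 4.
            4 is a leaf — visit 4.
          At 11: go right to 2.
            At 2: no left child.
            At 2: go right to 6.
              6 is a leaf — visit 6.
            Visit 2.
          Visit 11.
        At 10: no right child.
        Visit 10.
      At 5: go right to 22.
        At 22: go left to 28.
          28 is a leaf — visit 28.
        At 22: no right child.
        Visit 22.
      Visit 5.
    At 21: go right to 16.
      At 16: no left child.
      At 16: go right to 37.
        37 is a leaf — visit 37.
      Visit 16.
    Visit 21.
  At 9: no right child.
  Visit 9.
Visit 15.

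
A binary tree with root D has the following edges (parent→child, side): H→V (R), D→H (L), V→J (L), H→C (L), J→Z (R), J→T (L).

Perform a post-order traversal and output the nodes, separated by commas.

C, T, Z, J, V, H, D

Post-order visits the left subtree, then the right subtree, then the node.
At D: go left to H.
  At H: go left to C.
    C is a leaf — visit C.
  At H: go right to V.
    At V: go left to J.
      At J: go left to T.
        T is a leaf — visit T.
      At J: go right to Z.
        Z is a leaf — visit Z.
      Visit J.
    At V: no right child.
    Visit V.
  Visit H.
At D: no right child.
Visit D.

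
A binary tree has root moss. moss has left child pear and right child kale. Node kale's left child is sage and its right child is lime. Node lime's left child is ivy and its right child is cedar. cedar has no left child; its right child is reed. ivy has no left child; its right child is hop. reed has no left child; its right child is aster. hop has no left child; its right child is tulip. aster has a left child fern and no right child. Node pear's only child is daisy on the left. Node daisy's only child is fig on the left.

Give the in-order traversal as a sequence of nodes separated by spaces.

fig daisy pear moss sage kale ivy hop tulip lime cedar reed fern aster

In-order visits the left subtree, then the node, then the right subtree.
At moss: go left to pear.
  At pear: go left to daisy.
    At daisy: go left to fig.
      fig is a leaf — visit fig.
    Visit daisy.
    At daisy: no right child.
  Visit pear.
  At pear: no right child.
Visit moss.
At moss: go right to kale.
  At kale: go left to sage.
    sage is a leaf — visit sage.
  Visit kale.
  At kale: go right to lime.
    At lime: go left to ivy.
      At ivy: no left child.
      Visit ivy.
      At ivy: go right to hop.
        At hop: no left child.
        Visit hop.
        At hop: go right to tulip.
          tulip is a leaf — visit tulip.
    Visit lime.
    At lime: go right to cedar.
      At cedar: no left child.
      Visit cedar.
      At cedar: go right to reed.
        At reed: no left child.
        Visit reed.
        At reed: go right to aster.
          At aster: go left to fern.
            fern is a leaf — visit fern.
          Visit aster.
          At aster: no right child.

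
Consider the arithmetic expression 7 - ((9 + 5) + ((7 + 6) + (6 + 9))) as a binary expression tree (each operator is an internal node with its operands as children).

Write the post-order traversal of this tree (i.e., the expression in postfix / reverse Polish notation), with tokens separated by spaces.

Post-order on an expression tree gives postfix notation: for each operator, emit left operand, right operand, then the operator.

7 9 5 + 7 6 + 6 9 + + + -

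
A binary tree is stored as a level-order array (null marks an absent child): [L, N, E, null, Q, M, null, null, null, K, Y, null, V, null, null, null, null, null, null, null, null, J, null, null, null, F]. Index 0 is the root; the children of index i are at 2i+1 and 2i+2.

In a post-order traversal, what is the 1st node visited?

K

Post-order visits the left subtree, then the right subtree, then the node.
At L: go left to N.
  At N: no left child.
  At N: go right to Q.
    At Q: go left to K.
      K is a leaf — visit K.
    At Q: go right to Y.
      At Y: go left to J.
        J is a leaf — visit J.
      At Y: no right child.
      Visit Y.
    Visit Q.
  Visit N.
At L: go right to E.
  At E: go left to M.
    At M: no left child.
    At M: go right to V.
      At V: go left to F.
        F is a leaf — visit F.
      At V: no right child.
      Visit V.
    Visit M.
  At E: no right child.
  Visit E.
Visit L.
Full post-order sequence: K, J, Y, Q, N, F, V, M, E, L.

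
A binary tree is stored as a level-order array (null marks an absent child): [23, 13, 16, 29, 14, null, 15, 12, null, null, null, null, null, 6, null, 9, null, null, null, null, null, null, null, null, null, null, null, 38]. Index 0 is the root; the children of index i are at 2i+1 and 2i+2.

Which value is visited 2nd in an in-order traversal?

In-order visits the left subtree, then the node, then the right subtree.
At 23: go left to 13.
  At 13: go left to 29.
    At 29: go left to 12.
      At 12: go left to 9.
        9 is a leaf — visit 9.
      Visit 12.
      At 12: no right child.
    Visit 29.
    At 29: no right child.
  Visit 13.
  At 13: go right to 14.
    14 is a leaf — visit 14.
Visit 23.
At 23: go right to 16.
  At 16: no left child.
  Visit 16.
  At 16: go right to 15.
    At 15: go left to 6.
      At 6: go left to 38.
        38 is a leaf — visit 38.
      Visit 6.
      At 6: no right child.
    Visit 15.
    At 15: no right child.
Full in-order sequence: 9, 12, 29, 13, 14, 23, 16, 38, 6, 15.

12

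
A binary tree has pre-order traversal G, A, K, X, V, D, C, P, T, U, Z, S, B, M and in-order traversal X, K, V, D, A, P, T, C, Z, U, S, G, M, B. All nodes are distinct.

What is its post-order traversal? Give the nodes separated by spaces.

The first element of pre-order is the root; it splits in-order into left and right subtrees.
Root G: left subtree has 11 nodes {X, K, V, D, A, P, T, C, Z, U, S}, right has 2 {M, B}.
  Root A: left subtree has 4 nodes {X, K, V, D}, right has 6 {P, T, C, Z, U, S}.
    Root K: left subtree has 1 node {X}, right has 2 {V, D}.
      Root V: left subtree has 0 nodes { }, right has 1 {D}.
    Root C: left subtree has 2 nodes {P, T}, right has 3 {Z, U, S}.
      Root P: left subtree has 0 nodes { }, right has 1 {T}.
      Root U: left subtree has 1 node {Z}, right has 1 {S}.
  Root B: left subtree has 1 node {M}, right has 0 { }.

X D V K T P Z S U C A M B G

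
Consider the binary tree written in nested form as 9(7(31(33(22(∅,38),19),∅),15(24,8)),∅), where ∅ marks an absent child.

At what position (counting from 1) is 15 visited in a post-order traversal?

Post-order visits the left subtree, then the right subtree, then the node.
At 9: go left to 7.
  At 7: go left to 31.
    At 31: go left to 33.
      At 33: go left to 22.
        At 22: no left child.
        At 22: go right to 38.
          38 is a leaf — visit 38.
        Visit 22.
      At 33: go right to 19.
        19 is a leaf — visit 19.
      Visit 33.
    At 31: no right child.
    Visit 31.
  At 7: go right to 15.
    At 15: go left to 24.
      24 is a leaf — visit 24.
    At 15: go right to 8.
      8 is a leaf — visit 8.
    Visit 15.
  Visit 7.
At 9: no right child.
Visit 9.
Full post-order sequence: 38, 22, 19, 33, 31, 24, 8, 15, 7, 9.

8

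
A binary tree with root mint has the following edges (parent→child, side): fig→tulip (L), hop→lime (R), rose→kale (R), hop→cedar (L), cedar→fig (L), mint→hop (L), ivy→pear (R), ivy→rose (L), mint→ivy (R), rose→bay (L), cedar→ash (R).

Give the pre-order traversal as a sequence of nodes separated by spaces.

mint hop cedar fig tulip ash lime ivy rose bay kale pear

Pre-order visits the node, then its left subtree, then its right subtree.
Visit mint.
At mint: go left to hop.
  Visit hop.
  At hop: go left to cedar.
    Visit cedar.
    At cedar: go left to fig.
      Visit fig.
      At fig: go left to tulip.
        tulip is a leaf — visit tulip.
      At fig: no right child.
    At cedar: go right to ash.
      ash is a leaf — visit ash.
  At hop: go right to lime.
    lime is a leaf — visit lime.
At mint: go right to ivy.
  Visit ivy.
  At ivy: go left to rose.
    Visit rose.
    At rose: go left to bay.
      bay is a leaf — visit bay.
    At rose: go right to kale.
      kale is a leaf — visit kale.
  At ivy: go right to pear.
    pear is a leaf — visit pear.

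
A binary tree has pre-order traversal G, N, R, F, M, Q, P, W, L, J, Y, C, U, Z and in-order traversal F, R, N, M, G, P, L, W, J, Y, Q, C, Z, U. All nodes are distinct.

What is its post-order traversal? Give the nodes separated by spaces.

F R M N L Y J W P Z U C Q G

The first element of pre-order is the root; it splits in-order into left and right subtrees.
Root G: left subtree has 4 nodes {F, R, N, M}, right has 9 {P, L, W, J, Y, Q, C, Z, U}.
  Root N: left subtree has 2 nodes {F, R}, right has 1 {M}.
    Root R: left subtree has 1 node {F}, right has 0 { }.
  Root Q: left subtree has 5 nodes {P, L, W, J, Y}, right has 3 {C, Z, U}.
    Root P: left subtree has 0 nodes { }, right has 4 {L, W, J, Y}.
      Root W: left subtree has 1 node {L}, right has 2 {J, Y}.
        Root J: left subtree has 0 nodes { }, right has 1 {Y}.
    Root C: left subtree has 0 nodes { }, right has 2 {Z, U}.
      Root U: left subtree has 1 node {Z}, right has 0 { }.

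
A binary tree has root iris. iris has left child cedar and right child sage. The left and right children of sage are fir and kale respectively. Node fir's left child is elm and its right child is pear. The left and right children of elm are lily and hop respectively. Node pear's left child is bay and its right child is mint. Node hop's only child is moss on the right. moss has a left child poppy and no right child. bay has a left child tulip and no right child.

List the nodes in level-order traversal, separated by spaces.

Level-order visits nodes level by level from the root, left to right within each level.
Level 0: iris
Level 1: cedar, sage
Level 2: fir, kale
Level 3: elm, pear
Level 4: lily, hop, bay, mint
Level 5: moss, tulip
Level 6: poppy

iris cedar sage fir kale elm pear lily hop bay mint moss tulip poppy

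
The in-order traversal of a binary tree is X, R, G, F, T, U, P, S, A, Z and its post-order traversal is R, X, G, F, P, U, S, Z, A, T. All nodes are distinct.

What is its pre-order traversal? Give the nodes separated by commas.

T, F, G, X, R, A, S, U, P, Z

The last element of post-order is the root; it splits in-order into left and right subtrees.
Root T: left subtree has 4 nodes {X, R, G, F}, right has 5 {U, P, S, A, Z}.
  Root F: left subtree has 3 nodes {X, R, G}, right has 0 { }.
    Root G: left subtree has 2 nodes {X, R}, right has 0 { }.
      Root X: left subtree has 0 nodes { }, right has 1 {R}.
  Root A: left subtree has 3 nodes {U, P, S}, right has 1 {Z}.
    Root S: left subtree has 2 nodes {U, P}, right has 0 { }.
      Root U: left subtree has 0 nodes { }, right has 1 {P}.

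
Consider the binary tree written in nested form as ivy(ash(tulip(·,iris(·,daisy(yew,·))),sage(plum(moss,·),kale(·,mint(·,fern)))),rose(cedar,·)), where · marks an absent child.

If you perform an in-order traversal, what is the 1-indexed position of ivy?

In-order visits the left subtree, then the node, then the right subtree.
At ivy: go left to ash.
  At ash: go left to tulip.
    At tulip: no left child.
    Visit tulip.
    At tulip: go right to iris.
      At iris: no left child.
      Visit iris.
      At iris: go right to daisy.
        At daisy: go left to yew.
          yew is a leaf — visit yew.
        Visit daisy.
        At daisy: no right child.
  Visit ash.
  At ash: go right to sage.
    At sage: go left to plum.
      At plum: go left to moss.
        moss is a leaf — visit moss.
      Visit plum.
      At plum: no right child.
    Visit sage.
    At sage: go right to kale.
      At kale: no left child.
      Visit kale.
      At kale: go right to mint.
        At mint: no left child.
        Visit mint.
        At mint: go right to fern.
          fern is a leaf — visit fern.
Visit ivy.
At ivy: go right to rose.
  At rose: go left to cedar.
    cedar is a leaf — visit cedar.
  Visit rose.
  At rose: no right child.
Full in-order sequence: tulip, iris, yew, daisy, ash, moss, plum, sage, kale, mint, fern, ivy, cedar, rose.

12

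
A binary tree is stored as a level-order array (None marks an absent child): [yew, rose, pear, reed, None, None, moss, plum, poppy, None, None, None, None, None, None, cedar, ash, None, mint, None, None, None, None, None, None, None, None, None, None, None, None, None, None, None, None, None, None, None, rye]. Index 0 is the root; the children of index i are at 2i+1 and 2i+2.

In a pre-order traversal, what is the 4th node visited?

Pre-order visits the node, then its left subtree, then its right subtree.
Visit yew.
At yew: go left to rose.
  Visit rose.
  At rose: go left to reed.
    Visit reed.
    At reed: go left to plum.
      Visit plum.
      At plum: go left to cedar.
        cedar is a leaf — visit cedar.
      At plum: go right to ash.
        ash is a leaf — visit ash.
    At reed: go right to poppy.
      Visit poppy.
      At poppy: no left child.
      At poppy: go right to mint.
        Visit mint.
        At mint: no left child.
        At mint: go right to rye.
          rye is a leaf — visit rye.
  At rose: no right child.
At yew: go right to pear.
  Visit pear.
  At pear: no left child.
  At pear: go right to moss.
    moss is a leaf — visit moss.
Full pre-order sequence: yew, rose, reed, plum, cedar, ash, poppy, mint, rye, pear, moss.

plum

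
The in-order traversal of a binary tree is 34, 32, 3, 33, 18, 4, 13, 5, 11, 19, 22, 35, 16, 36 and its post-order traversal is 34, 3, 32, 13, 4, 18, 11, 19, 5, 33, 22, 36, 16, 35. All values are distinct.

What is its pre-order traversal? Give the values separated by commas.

35, 22, 33, 32, 34, 3, 5, 18, 4, 13, 19, 11, 16, 36

The last element of post-order is the root; it splits in-order into left and right subtrees.
Root 35: left subtree has 11 nodes {34, 32, 3, 33, 18, 4, 13, 5, 11, 19, 22}, right has 2 {16, 36}.
  Root 22: left subtree has 10 nodes {34, 32, 3, 33, 18, 4, 13, 5, 11, 19}, right has 0 { }.
    Root 33: left subtree has 3 nodes {34, 32, 3}, right has 6 {18, 4, 13, 5, 11, 19}.
      Root 32: left subtree has 1 node {34}, right has 1 {3}.
      Root 5: left subtree has 3 nodes {18, 4, 13}, right has 2 {11, 19}.
        Root 18: left subtree has 0 nodes { }, right has 2 {4, 13}.
          Root 4: left subtree has 0 nodes { }, right has 1 {13}.
        Root 19: left subtree has 1 node {11}, right has 0 { }.
  Root 16: left subtree has 0 nodes { }, right has 1 {36}.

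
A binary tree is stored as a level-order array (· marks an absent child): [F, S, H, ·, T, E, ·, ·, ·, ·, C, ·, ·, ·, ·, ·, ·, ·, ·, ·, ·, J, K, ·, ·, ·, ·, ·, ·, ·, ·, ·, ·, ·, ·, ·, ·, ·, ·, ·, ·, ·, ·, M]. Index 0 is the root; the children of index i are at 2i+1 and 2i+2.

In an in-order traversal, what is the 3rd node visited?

In-order visits the left subtree, then the node, then the right subtree.
At F: go left to S.
  At S: no left child.
  Visit S.
  At S: go right to T.
    At T: no left child.
    Visit T.
    At T: go right to C.
      At C: go left to J.
        At J: go left to M.
          M is a leaf — visit M.
        Visit J.
        At J: no right child.
      Visit C.
      At C: go right to K.
        K is a leaf — visit K.
Visit F.
At F: go right to H.
  At H: go left to E.
    E is a leaf — visit E.
  Visit H.
  At H: no right child.
Full in-order sequence: S, T, M, J, C, K, F, E, H.

M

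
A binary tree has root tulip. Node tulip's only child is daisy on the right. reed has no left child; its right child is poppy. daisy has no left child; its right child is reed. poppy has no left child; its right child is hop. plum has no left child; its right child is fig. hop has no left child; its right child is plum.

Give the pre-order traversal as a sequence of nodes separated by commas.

tulip, daisy, reed, poppy, hop, plum, fig

Pre-order visits the node, then its left subtree, then its right subtree.
Visit tulip.
At tulip: no left child.
At tulip: go right to daisy.
  Visit daisy.
  At daisy: no left child.
  At daisy: go right to reed.
    Visit reed.
    At reed: no left child.
    At reed: go right to poppy.
      Visit poppy.
      At poppy: no left child.
      At poppy: go right to hop.
        Visit hop.
        At hop: no left child.
        At hop: go right to plum.
          Visit plum.
          At plum: no left child.
          At plum: go right to fig.
            fig is a leaf — visit fig.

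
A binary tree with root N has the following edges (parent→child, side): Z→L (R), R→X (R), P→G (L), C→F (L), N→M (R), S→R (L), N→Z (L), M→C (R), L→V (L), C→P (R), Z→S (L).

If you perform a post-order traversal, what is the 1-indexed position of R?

2

Post-order visits the left subtree, then the right subtree, then the node.
At N: go left to Z.
  At Z: go left to S.
    At S: go left to R.
      At R: no left child.
      At R: go right to X.
        X is a leaf — visit X.
      Visit R.
    At S: no right child.
    Visit S.
  At Z: go right to L.
    At L: go left to V.
      V is a leaf — visit V.
    At L: no right child.
    Visit L.
  Visit Z.
At N: go right to M.
  At M: no left child.
  At M: go right to C.
    At C: go left to F.
      F is a leaf — visit F.
    At C: go right to P.
      At P: go left to G.
        G is a leaf — visit G.
      At P: no right child.
      Visit P.
    Visit C.
  Visit M.
Visit N.
Full post-order sequence: X, R, S, V, L, Z, F, G, P, C, M, N.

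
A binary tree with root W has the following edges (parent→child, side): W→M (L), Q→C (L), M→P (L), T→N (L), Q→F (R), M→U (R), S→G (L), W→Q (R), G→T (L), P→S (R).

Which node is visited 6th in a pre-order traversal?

Pre-order visits the node, then its left subtree, then its right subtree.
Visit W.
At W: go left to M.
  Visit M.
  At M: go left to P.
    Visit P.
    At P: no left child.
    At P: go right to S.
      Visit S.
      At S: go left to G.
        Visit G.
        At G: go left to T.
          Visit T.
          At T: go left to N.
            N is a leaf — visit N.
          At T: no right child.
        At G: no right child.
      At S: no right child.
  At M: go right to U.
    U is a leaf — visit U.
At W: go right to Q.
  Visit Q.
  At Q: go left to C.
    C is a leaf — visit C.
  At Q: go right to F.
    F is a leaf — visit F.
Full pre-order sequence: W, M, P, S, G, T, N, U, Q, C, F.

T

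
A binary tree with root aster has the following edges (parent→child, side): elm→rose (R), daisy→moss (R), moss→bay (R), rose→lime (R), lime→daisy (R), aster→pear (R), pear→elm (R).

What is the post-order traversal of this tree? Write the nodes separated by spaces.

bay moss daisy lime rose elm pear aster

Post-order visits the left subtree, then the right subtree, then the node.
At aster: no left child.
At aster: go right to pear.
  At pear: no left child.
  At pear: go right to elm.
    At elm: no left child.
    At elm: go right to rose.
      At rose: no left child.
      At rose: go right to lime.
        At lime: no left child.
        At lime: go right to daisy.
          At daisy: no left child.
          At daisy: go right to moss.
            At moss: no left child.
            At moss: go right to bay.
              bay is a leaf — visit bay.
            Visit moss.
          Visit daisy.
        Visit lime.
      Visit rose.
    Visit elm.
  Visit pear.
Visit aster.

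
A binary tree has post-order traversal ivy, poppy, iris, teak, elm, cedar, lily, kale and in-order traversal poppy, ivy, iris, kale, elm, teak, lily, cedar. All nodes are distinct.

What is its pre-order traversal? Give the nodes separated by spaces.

kale iris poppy ivy lily elm teak cedar

The last element of post-order is the root; it splits in-order into left and right subtrees.
Root kale: left subtree has 3 nodes {poppy, ivy, iris}, right has 4 {elm, teak, lily, cedar}.
  Root iris: left subtree has 2 nodes {poppy, ivy}, right has 0 { }.
    Root poppy: left subtree has 0 nodes { }, right has 1 {ivy}.
  Root lily: left subtree has 2 nodes {elm, teak}, right has 1 {cedar}.
    Root elm: left subtree has 0 nodes { }, right has 1 {teak}.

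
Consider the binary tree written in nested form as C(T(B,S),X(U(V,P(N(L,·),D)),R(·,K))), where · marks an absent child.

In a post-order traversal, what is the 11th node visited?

R

Post-order visits the left subtree, then the right subtree, then the node.
At C: go left to T.
  At T: go left to B.
    B is a leaf — visit B.
  At T: go right to S.
    S is a leaf — visit S.
  Visit T.
At C: go right to X.
  At X: go left to U.
    At U: go left to V.
      V is a leaf — visit V.
    At U: go right to P.
      At P: go left to N.
        At N: go left to L.
          L is a leaf — visit L.
        At N: no right child.
        Visit N.
      At P: go right to D.
        D is a leaf — visit D.
      Visit P.
    Visit U.
  At X: go right to R.
    At R: no left child.
    At R: go right to K.
      K is a leaf — visit K.
    Visit R.
  Visit X.
Visit C.
Full post-order sequence: B, S, T, V, L, N, D, P, U, K, R, X, C.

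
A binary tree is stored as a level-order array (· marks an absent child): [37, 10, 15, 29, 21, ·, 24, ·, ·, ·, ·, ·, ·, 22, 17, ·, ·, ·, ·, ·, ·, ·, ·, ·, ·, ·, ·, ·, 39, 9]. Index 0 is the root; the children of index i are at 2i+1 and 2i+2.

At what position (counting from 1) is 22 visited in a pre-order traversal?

7

Pre-order visits the node, then its left subtree, then its right subtree.
Visit 37.
At 37: go left to 10.
  Visit 10.
  At 10: go left to 29.
    29 is a leaf — visit 29.
  At 10: go right to 21.
    21 is a leaf — visit 21.
At 37: go right to 15.
  Visit 15.
  At 15: no left child.
  At 15: go right to 24.
    Visit 24.
    At 24: go left to 22.
      Visit 22.
      At 22: no left child.
      At 22: go right to 39.
        39 is a leaf — visit 39.
    At 24: go right to 17.
      Visit 17.
      At 17: go left to 9.
        9 is a leaf — visit 9.
      At 17: no right child.
Full pre-order sequence: 37, 10, 29, 21, 15, 24, 22, 39, 17, 9.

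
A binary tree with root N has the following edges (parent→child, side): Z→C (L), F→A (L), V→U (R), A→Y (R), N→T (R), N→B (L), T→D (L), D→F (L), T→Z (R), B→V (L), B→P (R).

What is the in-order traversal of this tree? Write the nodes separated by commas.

V, U, B, P, N, A, Y, F, D, T, C, Z

In-order visits the left subtree, then the node, then the right subtree.
At N: go left to B.
  At B: go left to V.
    At V: no left child.
    Visit V.
    At V: go right to U.
      U is a leaf — visit U.
  Visit B.
  At B: go right to P.
    P is a leaf — visit P.
Visit N.
At N: go right to T.
  At T: go left to D.
    At D: go left to F.
      At F: go left to A.
        At A: no left child.
        Visit A.
        At A: go right to Y.
          Y is a leaf — visit Y.
      Visit F.
      At F: no right child.
    Visit D.
    At D: no right child.
  Visit T.
  At T: go right to Z.
    At Z: go left to C.
      C is a leaf — visit C.
    Visit Z.
    At Z: no right child.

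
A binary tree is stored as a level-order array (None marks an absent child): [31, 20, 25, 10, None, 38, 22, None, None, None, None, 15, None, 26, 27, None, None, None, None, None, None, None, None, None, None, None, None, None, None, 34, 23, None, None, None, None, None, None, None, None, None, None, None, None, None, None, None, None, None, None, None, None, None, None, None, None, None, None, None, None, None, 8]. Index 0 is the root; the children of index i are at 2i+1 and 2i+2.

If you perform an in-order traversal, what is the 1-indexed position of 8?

10

In-order visits the left subtree, then the node, then the right subtree.
At 31: go left to 20.
  At 20: go left to 10.
    10 is a leaf — visit 10.
  Visit 20.
  At 20: no right child.
Visit 31.
At 31: go right to 25.
  At 25: go left to 38.
    At 38: go left to 15.
      15 is a leaf — visit 15.
    Visit 38.
    At 38: no right child.
  Visit 25.
  At 25: go right to 22.
    At 22: go left to 26.
      26 is a leaf — visit 26.
    Visit 22.
    At 22: go right to 27.
      At 27: go left to 34.
        At 34: no left child.
        Visit 34.
        At 34: go right to 8.
          8 is a leaf — visit 8.
      Visit 27.
      At 27: go right to 23.
        23 is a leaf — visit 23.
Full in-order sequence: 10, 20, 31, 15, 38, 25, 26, 22, 34, 8, 27, 23.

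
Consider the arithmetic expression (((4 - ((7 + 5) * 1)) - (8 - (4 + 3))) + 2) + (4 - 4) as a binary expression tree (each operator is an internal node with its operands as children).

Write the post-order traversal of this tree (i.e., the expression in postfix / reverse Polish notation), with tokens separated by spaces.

Post-order on an expression tree gives postfix notation: for each operator, emit left operand, right operand, then the operator.

4 7 5 + 1 * - 8 4 3 + - - 2 + 4 4 - +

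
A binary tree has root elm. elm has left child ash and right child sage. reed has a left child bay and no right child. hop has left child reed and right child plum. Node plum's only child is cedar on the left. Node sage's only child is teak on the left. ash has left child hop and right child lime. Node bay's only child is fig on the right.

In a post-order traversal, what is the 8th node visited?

Post-order visits the left subtree, then the right subtree, then the node.
At elm: go left to ash.
  At ash: go left to hop.
    At hop: go left to reed.
      At reed: go left to bay.
        At bay: no left child.
        At bay: go right to fig.
          fig is a leaf — visit fig.
        Visit bay.
      At reed: no right child.
      Visit reed.
    At hop: go right to plum.
      At plum: go left to cedar.
        cedar is a leaf — visit cedar.
      At plum: no right child.
      Visit plum.
    Visit hop.
  At ash: go right to lime.
    lime is a leaf — visit lime.
  Visit ash.
At elm: go right to sage.
  At sage: go left to teak.
    teak is a leaf — visit teak.
  At sage: no right child.
  Visit sage.
Visit elm.
Full post-order sequence: fig, bay, reed, cedar, plum, hop, lime, ash, teak, sage, elm.

ash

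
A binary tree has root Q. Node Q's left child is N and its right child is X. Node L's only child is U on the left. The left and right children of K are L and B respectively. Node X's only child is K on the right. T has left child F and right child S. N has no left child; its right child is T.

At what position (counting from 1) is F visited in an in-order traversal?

In-order visits the left subtree, then the node, then the right subtree.
At Q: go left to N.
  At N: no left child.
  Visit N.
  At N: go right to T.
    At T: go left to F.
      F is a leaf — visit F.
    Visit T.
    At T: go right to S.
      S is a leaf — visit S.
Visit Q.
At Q: go right to X.
  At X: no left child.
  Visit X.
  At X: go right to K.
    At K: go left to L.
      At L: go left to U.
        U is a leaf — visit U.
      Visit L.
      At L: no right child.
    Visit K.
    At K: go right to B.
      B is a leaf — visit B.
Full in-order sequence: N, F, T, S, Q, X, U, L, K, B.

2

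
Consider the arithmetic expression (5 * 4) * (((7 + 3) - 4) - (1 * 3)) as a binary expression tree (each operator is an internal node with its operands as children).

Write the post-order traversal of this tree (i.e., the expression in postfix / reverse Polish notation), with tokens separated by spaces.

5 4 * 7 3 + 4 - 1 3 * - *

Post-order on an expression tree gives postfix notation: for each operator, emit left operand, right operand, then the operator.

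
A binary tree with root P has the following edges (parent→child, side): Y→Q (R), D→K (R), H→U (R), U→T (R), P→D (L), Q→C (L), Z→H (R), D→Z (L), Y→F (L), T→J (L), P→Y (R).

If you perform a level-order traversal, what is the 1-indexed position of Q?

Level-order visits nodes level by level from the root, left to right within each level.
Level 0: P
Level 1: D, Y
Level 2: Z, K, F, Q
Level 3: H, C
Level 4: U
Level 5: T
Level 6: J
Full level-order sequence: P, D, Y, Z, K, F, Q, H, C, U, T, J.

7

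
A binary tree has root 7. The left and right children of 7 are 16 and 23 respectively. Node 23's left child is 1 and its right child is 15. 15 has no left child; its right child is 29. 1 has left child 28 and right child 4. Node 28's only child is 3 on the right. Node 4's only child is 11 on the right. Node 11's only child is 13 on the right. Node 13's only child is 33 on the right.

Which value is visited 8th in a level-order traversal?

29

Level-order visits nodes level by level from the root, left to right within each level.
Level 0: 7
Level 1: 16, 23
Level 2: 1, 15
Level 3: 28, 4, 29
Level 4: 3, 11
Level 5: 13
Level 6: 33
Full level-order sequence: 7, 16, 23, 1, 15, 28, 4, 29, 3, 11, 13, 33.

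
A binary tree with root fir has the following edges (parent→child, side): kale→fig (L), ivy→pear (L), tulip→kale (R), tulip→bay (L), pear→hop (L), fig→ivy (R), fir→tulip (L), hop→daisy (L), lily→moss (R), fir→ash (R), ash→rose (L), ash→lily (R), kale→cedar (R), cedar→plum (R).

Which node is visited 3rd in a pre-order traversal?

Pre-order visits the node, then its left subtree, then its right subtree.
Visit fir.
At fir: go left to tulip.
  Visit tulip.
  At tulip: go left to bay.
    bay is a leaf — visit bay.
  At tulip: go right to kale.
    Visit kale.
    At kale: go left to fig.
      Visit fig.
      At fig: no left child.
      At fig: go right to ivy.
        Visit ivy.
        At ivy: go left to pear.
          Visit pear.
          At pear: go left to hop.
            Visit hop.
            At hop: go left to daisy.
              daisy is a leaf — visit daisy.
            At hop: no right child.
          At pear: no right child.
        At ivy: no right child.
    At kale: go right to cedar.
      Visit cedar.
      At cedar: no left child.
      At cedar: go right to plum.
        plum is a leaf — visit plum.
At fir: go right to ash.
  Visit ash.
  At ash: go left to rose.
    rose is a leaf — visit rose.
  At ash: go right to lily.
    Visit lily.
    At lily: no left child.
    At lily: go right to moss.
      moss is a leaf — visit moss.
Full pre-order sequence: fir, tulip, bay, kale, fig, ivy, pear, hop, daisy, cedar, plum, ash, rose, lily, moss.

bay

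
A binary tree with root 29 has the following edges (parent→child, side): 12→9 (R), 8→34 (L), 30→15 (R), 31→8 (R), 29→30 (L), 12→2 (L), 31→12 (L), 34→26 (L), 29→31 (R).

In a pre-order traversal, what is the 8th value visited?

8

Pre-order visits the node, then its left subtree, then its right subtree.
Visit 29.
At 29: go left to 30.
  Visit 30.
  At 30: no left child.
  At 30: go right to 15.
    15 is a leaf — visit 15.
At 29: go right to 31.
  Visit 31.
  At 31: go left to 12.
    Visit 12.
    At 12: go left to 2.
      2 is a leaf — visit 2.
    At 12: go right to 9.
      9 is a leaf — visit 9.
  At 31: go right to 8.
    Visit 8.
    At 8: go left to 34.
      Visit 34.
      At 34: go left to 26.
        26 is a leaf — visit 26.
      At 34: no right child.
    At 8: no right child.
Full pre-order sequence: 29, 30, 15, 31, 12, 2, 9, 8, 34, 26.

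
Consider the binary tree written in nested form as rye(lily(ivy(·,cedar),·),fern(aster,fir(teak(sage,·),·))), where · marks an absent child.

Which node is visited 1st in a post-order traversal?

Post-order visits the left subtree, then the right subtree, then the node.
At rye: go left to lily.
  At lily: go left to ivy.
    At ivy: no left child.
    At ivy: go right to cedar.
      cedar is a leaf — visit cedar.
    Visit ivy.
  At lily: no right child.
  Visit lily.
At rye: go right to fern.
  At fern: go left to aster.
    aster is a leaf — visit aster.
  At fern: go right to fir.
    At fir: go left to teak.
      At teak: go left to sage.
        sage is a leaf — visit sage.
      At teak: no right child.
      Visit teak.
    At fir: no right child.
    Visit fir.
  Visit fern.
Visit rye.
Full post-order sequence: cedar, ivy, lily, aster, sage, teak, fir, fern, rye.

cedar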